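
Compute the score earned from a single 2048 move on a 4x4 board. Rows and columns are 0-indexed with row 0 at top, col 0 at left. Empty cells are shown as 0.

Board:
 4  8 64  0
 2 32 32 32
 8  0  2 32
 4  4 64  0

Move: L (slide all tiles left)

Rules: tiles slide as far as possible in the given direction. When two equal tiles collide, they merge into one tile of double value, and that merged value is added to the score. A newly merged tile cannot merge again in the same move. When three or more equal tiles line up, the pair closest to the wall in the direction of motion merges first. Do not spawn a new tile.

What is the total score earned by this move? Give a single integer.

Answer: 72

Derivation:
Slide left:
row 0: [4, 8, 64, 0] -> [4, 8, 64, 0]  score +0 (running 0)
row 1: [2, 32, 32, 32] -> [2, 64, 32, 0]  score +64 (running 64)
row 2: [8, 0, 2, 32] -> [8, 2, 32, 0]  score +0 (running 64)
row 3: [4, 4, 64, 0] -> [8, 64, 0, 0]  score +8 (running 72)
Board after move:
 4  8 64  0
 2 64 32  0
 8  2 32  0
 8 64  0  0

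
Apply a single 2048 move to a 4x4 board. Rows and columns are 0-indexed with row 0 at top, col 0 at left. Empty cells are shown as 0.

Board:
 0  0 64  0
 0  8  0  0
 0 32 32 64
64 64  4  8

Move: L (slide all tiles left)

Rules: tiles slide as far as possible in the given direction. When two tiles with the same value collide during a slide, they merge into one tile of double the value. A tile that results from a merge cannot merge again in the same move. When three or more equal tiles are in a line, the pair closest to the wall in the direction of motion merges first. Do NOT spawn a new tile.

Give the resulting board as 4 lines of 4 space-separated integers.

Slide left:
row 0: [0, 0, 64, 0] -> [64, 0, 0, 0]
row 1: [0, 8, 0, 0] -> [8, 0, 0, 0]
row 2: [0, 32, 32, 64] -> [64, 64, 0, 0]
row 3: [64, 64, 4, 8] -> [128, 4, 8, 0]

Answer:  64   0   0   0
  8   0   0   0
 64  64   0   0
128   4   8   0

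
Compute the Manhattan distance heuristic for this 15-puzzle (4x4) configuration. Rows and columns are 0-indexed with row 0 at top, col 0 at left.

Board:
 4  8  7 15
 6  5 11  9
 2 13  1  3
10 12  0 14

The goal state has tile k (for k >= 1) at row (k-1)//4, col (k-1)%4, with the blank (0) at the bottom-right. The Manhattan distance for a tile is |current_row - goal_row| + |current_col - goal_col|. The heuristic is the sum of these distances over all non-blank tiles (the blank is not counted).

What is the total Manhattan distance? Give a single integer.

Tile 4: (0,0)->(0,3) = 3
Tile 8: (0,1)->(1,3) = 3
Tile 7: (0,2)->(1,2) = 1
Tile 15: (0,3)->(3,2) = 4
Tile 6: (1,0)->(1,1) = 1
Tile 5: (1,1)->(1,0) = 1
Tile 11: (1,2)->(2,2) = 1
Tile 9: (1,3)->(2,0) = 4
Tile 2: (2,0)->(0,1) = 3
Tile 13: (2,1)->(3,0) = 2
Tile 1: (2,2)->(0,0) = 4
Tile 3: (2,3)->(0,2) = 3
Tile 10: (3,0)->(2,1) = 2
Tile 12: (3,1)->(2,3) = 3
Tile 14: (3,3)->(3,1) = 2
Sum: 3 + 3 + 1 + 4 + 1 + 1 + 1 + 4 + 3 + 2 + 4 + 3 + 2 + 3 + 2 = 37

Answer: 37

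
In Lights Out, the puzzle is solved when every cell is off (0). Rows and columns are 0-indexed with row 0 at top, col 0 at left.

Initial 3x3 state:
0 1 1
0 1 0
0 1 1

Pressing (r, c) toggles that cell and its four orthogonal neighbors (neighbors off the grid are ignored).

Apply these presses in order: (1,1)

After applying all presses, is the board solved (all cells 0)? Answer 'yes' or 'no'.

Answer: no

Derivation:
After press 1 at (1,1):
0 0 1
1 0 1
0 0 1

Lights still on: 4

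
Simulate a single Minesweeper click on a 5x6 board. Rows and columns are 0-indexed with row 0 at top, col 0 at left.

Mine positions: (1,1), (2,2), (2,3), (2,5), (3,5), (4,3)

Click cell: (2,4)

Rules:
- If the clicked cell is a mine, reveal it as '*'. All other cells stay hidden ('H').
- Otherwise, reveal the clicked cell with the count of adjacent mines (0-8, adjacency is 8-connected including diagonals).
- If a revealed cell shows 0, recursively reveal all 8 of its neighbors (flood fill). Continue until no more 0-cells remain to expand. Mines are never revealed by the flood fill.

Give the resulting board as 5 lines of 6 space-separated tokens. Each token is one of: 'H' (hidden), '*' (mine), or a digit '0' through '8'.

H H H H H H
H H H H H H
H H H H 3 H
H H H H H H
H H H H H H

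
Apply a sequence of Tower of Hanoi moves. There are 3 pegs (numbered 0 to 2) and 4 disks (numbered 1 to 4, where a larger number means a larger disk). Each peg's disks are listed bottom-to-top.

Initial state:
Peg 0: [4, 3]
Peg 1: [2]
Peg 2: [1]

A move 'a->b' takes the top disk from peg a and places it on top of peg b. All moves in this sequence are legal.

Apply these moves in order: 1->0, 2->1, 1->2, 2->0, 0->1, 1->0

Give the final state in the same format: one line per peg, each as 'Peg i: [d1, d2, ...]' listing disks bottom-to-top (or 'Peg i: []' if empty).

Answer: Peg 0: [4, 3, 2, 1]
Peg 1: []
Peg 2: []

Derivation:
After move 1 (1->0):
Peg 0: [4, 3, 2]
Peg 1: []
Peg 2: [1]

After move 2 (2->1):
Peg 0: [4, 3, 2]
Peg 1: [1]
Peg 2: []

After move 3 (1->2):
Peg 0: [4, 3, 2]
Peg 1: []
Peg 2: [1]

After move 4 (2->0):
Peg 0: [4, 3, 2, 1]
Peg 1: []
Peg 2: []

After move 5 (0->1):
Peg 0: [4, 3, 2]
Peg 1: [1]
Peg 2: []

After move 6 (1->0):
Peg 0: [4, 3, 2, 1]
Peg 1: []
Peg 2: []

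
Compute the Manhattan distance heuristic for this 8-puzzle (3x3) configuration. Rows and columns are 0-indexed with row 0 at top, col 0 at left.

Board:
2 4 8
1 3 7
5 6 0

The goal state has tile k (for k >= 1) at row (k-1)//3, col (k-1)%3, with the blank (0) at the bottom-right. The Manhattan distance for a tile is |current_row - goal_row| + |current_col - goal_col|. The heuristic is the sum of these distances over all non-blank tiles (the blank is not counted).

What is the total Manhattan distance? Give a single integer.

Tile 2: at (0,0), goal (0,1), distance |0-0|+|0-1| = 1
Tile 4: at (0,1), goal (1,0), distance |0-1|+|1-0| = 2
Tile 8: at (0,2), goal (2,1), distance |0-2|+|2-1| = 3
Tile 1: at (1,0), goal (0,0), distance |1-0|+|0-0| = 1
Tile 3: at (1,1), goal (0,2), distance |1-0|+|1-2| = 2
Tile 7: at (1,2), goal (2,0), distance |1-2|+|2-0| = 3
Tile 5: at (2,0), goal (1,1), distance |2-1|+|0-1| = 2
Tile 6: at (2,1), goal (1,2), distance |2-1|+|1-2| = 2
Sum: 1 + 2 + 3 + 1 + 2 + 3 + 2 + 2 = 16

Answer: 16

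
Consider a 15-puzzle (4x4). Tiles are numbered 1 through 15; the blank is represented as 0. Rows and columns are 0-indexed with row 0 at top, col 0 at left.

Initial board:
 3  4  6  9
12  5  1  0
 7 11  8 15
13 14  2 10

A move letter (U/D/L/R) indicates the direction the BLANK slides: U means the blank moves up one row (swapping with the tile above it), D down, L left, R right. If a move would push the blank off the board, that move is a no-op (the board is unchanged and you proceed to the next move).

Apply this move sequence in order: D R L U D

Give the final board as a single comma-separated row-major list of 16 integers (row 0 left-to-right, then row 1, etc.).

Answer: 3, 4, 6, 9, 12, 5, 1, 15, 7, 11, 0, 8, 13, 14, 2, 10

Derivation:
After move 1 (D):
 3  4  6  9
12  5  1 15
 7 11  8  0
13 14  2 10

After move 2 (R):
 3  4  6  9
12  5  1 15
 7 11  8  0
13 14  2 10

After move 3 (L):
 3  4  6  9
12  5  1 15
 7 11  0  8
13 14  2 10

After move 4 (U):
 3  4  6  9
12  5  0 15
 7 11  1  8
13 14  2 10

After move 5 (D):
 3  4  6  9
12  5  1 15
 7 11  0  8
13 14  2 10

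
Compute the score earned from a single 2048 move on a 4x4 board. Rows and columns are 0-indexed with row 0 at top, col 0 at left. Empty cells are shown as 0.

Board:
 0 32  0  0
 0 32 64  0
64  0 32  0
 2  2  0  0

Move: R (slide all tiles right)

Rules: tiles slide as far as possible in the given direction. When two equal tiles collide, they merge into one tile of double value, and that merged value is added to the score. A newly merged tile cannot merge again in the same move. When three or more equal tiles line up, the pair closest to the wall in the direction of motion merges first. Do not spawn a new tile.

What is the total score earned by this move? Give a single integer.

Answer: 4

Derivation:
Slide right:
row 0: [0, 32, 0, 0] -> [0, 0, 0, 32]  score +0 (running 0)
row 1: [0, 32, 64, 0] -> [0, 0, 32, 64]  score +0 (running 0)
row 2: [64, 0, 32, 0] -> [0, 0, 64, 32]  score +0 (running 0)
row 3: [2, 2, 0, 0] -> [0, 0, 0, 4]  score +4 (running 4)
Board after move:
 0  0  0 32
 0  0 32 64
 0  0 64 32
 0  0  0  4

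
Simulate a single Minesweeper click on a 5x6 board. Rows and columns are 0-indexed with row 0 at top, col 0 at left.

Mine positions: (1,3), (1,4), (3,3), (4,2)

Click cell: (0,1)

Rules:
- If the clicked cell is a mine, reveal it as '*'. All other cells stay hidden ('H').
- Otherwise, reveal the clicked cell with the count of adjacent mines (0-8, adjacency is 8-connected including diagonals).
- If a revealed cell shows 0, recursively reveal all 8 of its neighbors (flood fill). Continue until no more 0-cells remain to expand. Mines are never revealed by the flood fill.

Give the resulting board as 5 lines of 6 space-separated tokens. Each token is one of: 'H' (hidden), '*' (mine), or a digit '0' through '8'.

0 0 1 H H H
0 0 1 H H H
0 0 2 H H H
0 1 2 H H H
0 1 H H H H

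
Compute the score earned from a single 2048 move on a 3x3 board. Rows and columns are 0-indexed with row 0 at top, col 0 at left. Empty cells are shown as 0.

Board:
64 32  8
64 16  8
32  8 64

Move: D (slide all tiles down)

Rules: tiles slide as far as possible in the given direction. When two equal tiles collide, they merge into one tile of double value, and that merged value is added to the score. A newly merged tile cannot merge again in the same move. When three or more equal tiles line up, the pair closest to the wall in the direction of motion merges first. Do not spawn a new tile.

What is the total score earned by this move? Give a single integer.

Answer: 144

Derivation:
Slide down:
col 0: [64, 64, 32] -> [0, 128, 32]  score +128 (running 128)
col 1: [32, 16, 8] -> [32, 16, 8]  score +0 (running 128)
col 2: [8, 8, 64] -> [0, 16, 64]  score +16 (running 144)
Board after move:
  0  32   0
128  16  16
 32   8  64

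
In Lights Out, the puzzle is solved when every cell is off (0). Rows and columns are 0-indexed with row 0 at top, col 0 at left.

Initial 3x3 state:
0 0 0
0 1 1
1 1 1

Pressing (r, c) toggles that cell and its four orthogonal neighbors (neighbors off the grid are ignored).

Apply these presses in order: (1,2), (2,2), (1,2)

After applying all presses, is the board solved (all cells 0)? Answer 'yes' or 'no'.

Answer: no

Derivation:
After press 1 at (1,2):
0 0 1
0 0 0
1 1 0

After press 2 at (2,2):
0 0 1
0 0 1
1 0 1

After press 3 at (1,2):
0 0 0
0 1 0
1 0 0

Lights still on: 2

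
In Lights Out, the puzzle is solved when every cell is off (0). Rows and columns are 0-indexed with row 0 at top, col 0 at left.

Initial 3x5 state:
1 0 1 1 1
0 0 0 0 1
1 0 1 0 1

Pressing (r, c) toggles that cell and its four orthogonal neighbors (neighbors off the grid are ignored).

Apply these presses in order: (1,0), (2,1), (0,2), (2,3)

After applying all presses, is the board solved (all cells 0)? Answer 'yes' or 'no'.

Answer: no

Derivation:
After press 1 at (1,0):
0 0 1 1 1
1 1 0 0 1
0 0 1 0 1

After press 2 at (2,1):
0 0 1 1 1
1 0 0 0 1
1 1 0 0 1

After press 3 at (0,2):
0 1 0 0 1
1 0 1 0 1
1 1 0 0 1

After press 4 at (2,3):
0 1 0 0 1
1 0 1 1 1
1 1 1 1 0

Lights still on: 10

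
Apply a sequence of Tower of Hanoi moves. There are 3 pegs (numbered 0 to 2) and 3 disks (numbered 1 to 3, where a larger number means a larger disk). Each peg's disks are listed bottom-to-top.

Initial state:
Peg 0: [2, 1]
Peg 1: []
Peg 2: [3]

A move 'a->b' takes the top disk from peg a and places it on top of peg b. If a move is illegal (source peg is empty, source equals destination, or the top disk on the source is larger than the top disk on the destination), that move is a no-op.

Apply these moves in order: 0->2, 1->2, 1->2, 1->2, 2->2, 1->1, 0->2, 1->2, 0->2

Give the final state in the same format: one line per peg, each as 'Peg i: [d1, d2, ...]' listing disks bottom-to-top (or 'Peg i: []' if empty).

Answer: Peg 0: [2]
Peg 1: []
Peg 2: [3, 1]

Derivation:
After move 1 (0->2):
Peg 0: [2]
Peg 1: []
Peg 2: [3, 1]

After move 2 (1->2):
Peg 0: [2]
Peg 1: []
Peg 2: [3, 1]

After move 3 (1->2):
Peg 0: [2]
Peg 1: []
Peg 2: [3, 1]

After move 4 (1->2):
Peg 0: [2]
Peg 1: []
Peg 2: [3, 1]

After move 5 (2->2):
Peg 0: [2]
Peg 1: []
Peg 2: [3, 1]

After move 6 (1->1):
Peg 0: [2]
Peg 1: []
Peg 2: [3, 1]

After move 7 (0->2):
Peg 0: [2]
Peg 1: []
Peg 2: [3, 1]

After move 8 (1->2):
Peg 0: [2]
Peg 1: []
Peg 2: [3, 1]

After move 9 (0->2):
Peg 0: [2]
Peg 1: []
Peg 2: [3, 1]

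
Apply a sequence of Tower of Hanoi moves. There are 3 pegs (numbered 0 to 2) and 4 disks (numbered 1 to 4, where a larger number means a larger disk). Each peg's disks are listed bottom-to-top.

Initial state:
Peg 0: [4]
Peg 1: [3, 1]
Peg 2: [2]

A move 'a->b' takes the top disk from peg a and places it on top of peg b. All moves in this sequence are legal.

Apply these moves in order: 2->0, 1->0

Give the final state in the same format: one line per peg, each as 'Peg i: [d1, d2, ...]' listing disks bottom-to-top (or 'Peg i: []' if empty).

Answer: Peg 0: [4, 2, 1]
Peg 1: [3]
Peg 2: []

Derivation:
After move 1 (2->0):
Peg 0: [4, 2]
Peg 1: [3, 1]
Peg 2: []

After move 2 (1->0):
Peg 0: [4, 2, 1]
Peg 1: [3]
Peg 2: []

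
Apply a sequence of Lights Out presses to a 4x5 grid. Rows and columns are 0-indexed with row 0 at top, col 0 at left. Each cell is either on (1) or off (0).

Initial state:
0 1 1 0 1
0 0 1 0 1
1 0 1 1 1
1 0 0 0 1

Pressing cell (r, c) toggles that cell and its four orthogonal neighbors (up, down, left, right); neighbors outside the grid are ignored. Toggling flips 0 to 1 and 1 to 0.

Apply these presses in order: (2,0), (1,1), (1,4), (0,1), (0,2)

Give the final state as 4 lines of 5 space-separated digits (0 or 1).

After press 1 at (2,0):
0 1 1 0 1
1 0 1 0 1
0 1 1 1 1
0 0 0 0 1

After press 2 at (1,1):
0 0 1 0 1
0 1 0 0 1
0 0 1 1 1
0 0 0 0 1

After press 3 at (1,4):
0 0 1 0 0
0 1 0 1 0
0 0 1 1 0
0 0 0 0 1

After press 4 at (0,1):
1 1 0 0 0
0 0 0 1 0
0 0 1 1 0
0 0 0 0 1

After press 5 at (0,2):
1 0 1 1 0
0 0 1 1 0
0 0 1 1 0
0 0 0 0 1

Answer: 1 0 1 1 0
0 0 1 1 0
0 0 1 1 0
0 0 0 0 1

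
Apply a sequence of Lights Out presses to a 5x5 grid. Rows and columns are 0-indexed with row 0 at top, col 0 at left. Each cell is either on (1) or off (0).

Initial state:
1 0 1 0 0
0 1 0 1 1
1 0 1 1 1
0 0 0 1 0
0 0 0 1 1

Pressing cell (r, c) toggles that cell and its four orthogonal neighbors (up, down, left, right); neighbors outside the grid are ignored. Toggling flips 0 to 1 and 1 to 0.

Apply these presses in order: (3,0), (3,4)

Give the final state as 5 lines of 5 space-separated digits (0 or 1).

Answer: 1 0 1 0 0
0 1 0 1 1
0 0 1 1 0
1 1 0 0 1
1 0 0 1 0

Derivation:
After press 1 at (3,0):
1 0 1 0 0
0 1 0 1 1
0 0 1 1 1
1 1 0 1 0
1 0 0 1 1

After press 2 at (3,4):
1 0 1 0 0
0 1 0 1 1
0 0 1 1 0
1 1 0 0 1
1 0 0 1 0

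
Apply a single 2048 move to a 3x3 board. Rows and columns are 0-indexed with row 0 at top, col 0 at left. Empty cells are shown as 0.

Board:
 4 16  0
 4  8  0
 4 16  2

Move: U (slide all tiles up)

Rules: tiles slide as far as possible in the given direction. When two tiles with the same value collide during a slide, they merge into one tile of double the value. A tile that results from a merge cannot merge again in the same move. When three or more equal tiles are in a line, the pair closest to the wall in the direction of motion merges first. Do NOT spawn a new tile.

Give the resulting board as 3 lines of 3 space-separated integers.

Answer:  8 16  2
 4  8  0
 0 16  0

Derivation:
Slide up:
col 0: [4, 4, 4] -> [8, 4, 0]
col 1: [16, 8, 16] -> [16, 8, 16]
col 2: [0, 0, 2] -> [2, 0, 0]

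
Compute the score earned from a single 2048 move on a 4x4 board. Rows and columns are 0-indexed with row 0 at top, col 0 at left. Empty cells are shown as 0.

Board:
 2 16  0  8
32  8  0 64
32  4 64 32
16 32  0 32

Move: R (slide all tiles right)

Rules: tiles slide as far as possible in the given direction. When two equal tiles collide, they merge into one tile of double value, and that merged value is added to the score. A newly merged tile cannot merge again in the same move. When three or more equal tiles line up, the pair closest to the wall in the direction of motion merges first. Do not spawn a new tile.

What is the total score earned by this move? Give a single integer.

Slide right:
row 0: [2, 16, 0, 8] -> [0, 2, 16, 8]  score +0 (running 0)
row 1: [32, 8, 0, 64] -> [0, 32, 8, 64]  score +0 (running 0)
row 2: [32, 4, 64, 32] -> [32, 4, 64, 32]  score +0 (running 0)
row 3: [16, 32, 0, 32] -> [0, 0, 16, 64]  score +64 (running 64)
Board after move:
 0  2 16  8
 0 32  8 64
32  4 64 32
 0  0 16 64

Answer: 64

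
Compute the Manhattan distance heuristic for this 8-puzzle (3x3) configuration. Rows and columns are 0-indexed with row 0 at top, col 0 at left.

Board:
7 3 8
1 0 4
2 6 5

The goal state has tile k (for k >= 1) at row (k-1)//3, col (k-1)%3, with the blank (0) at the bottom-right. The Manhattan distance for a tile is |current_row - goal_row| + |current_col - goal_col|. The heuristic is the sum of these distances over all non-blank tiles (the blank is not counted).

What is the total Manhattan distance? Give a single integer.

Answer: 16

Derivation:
Tile 7: at (0,0), goal (2,0), distance |0-2|+|0-0| = 2
Tile 3: at (0,1), goal (0,2), distance |0-0|+|1-2| = 1
Tile 8: at (0,2), goal (2,1), distance |0-2|+|2-1| = 3
Tile 1: at (1,0), goal (0,0), distance |1-0|+|0-0| = 1
Tile 4: at (1,2), goal (1,0), distance |1-1|+|2-0| = 2
Tile 2: at (2,0), goal (0,1), distance |2-0|+|0-1| = 3
Tile 6: at (2,1), goal (1,2), distance |2-1|+|1-2| = 2
Tile 5: at (2,2), goal (1,1), distance |2-1|+|2-1| = 2
Sum: 2 + 1 + 3 + 1 + 2 + 3 + 2 + 2 = 16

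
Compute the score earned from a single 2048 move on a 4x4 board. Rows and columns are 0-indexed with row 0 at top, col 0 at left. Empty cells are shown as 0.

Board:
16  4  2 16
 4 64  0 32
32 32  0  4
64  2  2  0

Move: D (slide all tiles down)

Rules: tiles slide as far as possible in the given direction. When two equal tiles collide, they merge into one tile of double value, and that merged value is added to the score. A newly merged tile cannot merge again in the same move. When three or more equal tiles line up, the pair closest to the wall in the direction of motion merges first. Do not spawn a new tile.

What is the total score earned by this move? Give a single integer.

Answer: 4

Derivation:
Slide down:
col 0: [16, 4, 32, 64] -> [16, 4, 32, 64]  score +0 (running 0)
col 1: [4, 64, 32, 2] -> [4, 64, 32, 2]  score +0 (running 0)
col 2: [2, 0, 0, 2] -> [0, 0, 0, 4]  score +4 (running 4)
col 3: [16, 32, 4, 0] -> [0, 16, 32, 4]  score +0 (running 4)
Board after move:
16  4  0  0
 4 64  0 16
32 32  0 32
64  2  4  4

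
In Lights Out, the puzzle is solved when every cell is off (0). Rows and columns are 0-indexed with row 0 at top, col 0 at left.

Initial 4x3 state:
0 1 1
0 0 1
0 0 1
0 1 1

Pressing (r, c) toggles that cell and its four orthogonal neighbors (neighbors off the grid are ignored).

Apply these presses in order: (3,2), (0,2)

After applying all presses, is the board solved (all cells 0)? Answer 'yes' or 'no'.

After press 1 at (3,2):
0 1 1
0 0 1
0 0 0
0 0 0

After press 2 at (0,2):
0 0 0
0 0 0
0 0 0
0 0 0

Lights still on: 0

Answer: yes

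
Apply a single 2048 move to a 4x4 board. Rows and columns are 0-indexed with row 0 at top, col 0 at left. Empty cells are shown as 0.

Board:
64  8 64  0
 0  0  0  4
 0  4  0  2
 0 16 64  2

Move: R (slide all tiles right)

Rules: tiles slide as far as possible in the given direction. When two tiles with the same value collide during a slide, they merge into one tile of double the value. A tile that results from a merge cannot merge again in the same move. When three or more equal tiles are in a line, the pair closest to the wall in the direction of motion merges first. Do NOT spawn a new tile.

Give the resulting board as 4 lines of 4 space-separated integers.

Slide right:
row 0: [64, 8, 64, 0] -> [0, 64, 8, 64]
row 1: [0, 0, 0, 4] -> [0, 0, 0, 4]
row 2: [0, 4, 0, 2] -> [0, 0, 4, 2]
row 3: [0, 16, 64, 2] -> [0, 16, 64, 2]

Answer:  0 64  8 64
 0  0  0  4
 0  0  4  2
 0 16 64  2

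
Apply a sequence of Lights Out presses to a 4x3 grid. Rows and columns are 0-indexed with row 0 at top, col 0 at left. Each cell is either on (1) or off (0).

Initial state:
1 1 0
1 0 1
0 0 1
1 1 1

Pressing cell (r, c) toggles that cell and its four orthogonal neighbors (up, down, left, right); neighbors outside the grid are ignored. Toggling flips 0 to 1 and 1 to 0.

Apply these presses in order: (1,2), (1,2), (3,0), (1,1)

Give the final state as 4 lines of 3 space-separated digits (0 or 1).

Answer: 1 0 0
0 1 0
1 1 1
0 0 1

Derivation:
After press 1 at (1,2):
1 1 1
1 1 0
0 0 0
1 1 1

After press 2 at (1,2):
1 1 0
1 0 1
0 0 1
1 1 1

After press 3 at (3,0):
1 1 0
1 0 1
1 0 1
0 0 1

After press 4 at (1,1):
1 0 0
0 1 0
1 1 1
0 0 1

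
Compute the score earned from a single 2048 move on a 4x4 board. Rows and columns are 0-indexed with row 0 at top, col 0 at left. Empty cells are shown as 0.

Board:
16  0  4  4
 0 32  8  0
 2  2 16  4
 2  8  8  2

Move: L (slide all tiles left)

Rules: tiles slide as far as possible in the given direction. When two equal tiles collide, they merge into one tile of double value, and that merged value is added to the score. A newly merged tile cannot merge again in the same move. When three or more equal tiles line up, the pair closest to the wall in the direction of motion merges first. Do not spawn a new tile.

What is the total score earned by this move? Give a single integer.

Answer: 28

Derivation:
Slide left:
row 0: [16, 0, 4, 4] -> [16, 8, 0, 0]  score +8 (running 8)
row 1: [0, 32, 8, 0] -> [32, 8, 0, 0]  score +0 (running 8)
row 2: [2, 2, 16, 4] -> [4, 16, 4, 0]  score +4 (running 12)
row 3: [2, 8, 8, 2] -> [2, 16, 2, 0]  score +16 (running 28)
Board after move:
16  8  0  0
32  8  0  0
 4 16  4  0
 2 16  2  0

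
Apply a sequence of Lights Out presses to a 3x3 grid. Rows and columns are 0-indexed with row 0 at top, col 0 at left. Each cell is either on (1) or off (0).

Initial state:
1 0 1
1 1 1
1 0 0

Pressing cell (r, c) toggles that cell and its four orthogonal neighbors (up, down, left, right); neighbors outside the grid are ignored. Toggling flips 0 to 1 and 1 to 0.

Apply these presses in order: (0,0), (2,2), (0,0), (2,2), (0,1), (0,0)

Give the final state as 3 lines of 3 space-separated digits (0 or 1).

After press 1 at (0,0):
0 1 1
0 1 1
1 0 0

After press 2 at (2,2):
0 1 1
0 1 0
1 1 1

After press 3 at (0,0):
1 0 1
1 1 0
1 1 1

After press 4 at (2,2):
1 0 1
1 1 1
1 0 0

After press 5 at (0,1):
0 1 0
1 0 1
1 0 0

After press 6 at (0,0):
1 0 0
0 0 1
1 0 0

Answer: 1 0 0
0 0 1
1 0 0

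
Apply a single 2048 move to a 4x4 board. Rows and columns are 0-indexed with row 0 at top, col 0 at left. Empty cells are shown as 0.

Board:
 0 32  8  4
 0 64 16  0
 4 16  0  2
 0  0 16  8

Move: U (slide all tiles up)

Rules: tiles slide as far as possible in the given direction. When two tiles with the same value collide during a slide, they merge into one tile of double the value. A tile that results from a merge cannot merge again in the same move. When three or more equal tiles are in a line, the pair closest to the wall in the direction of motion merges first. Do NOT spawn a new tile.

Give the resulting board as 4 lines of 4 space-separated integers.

Slide up:
col 0: [0, 0, 4, 0] -> [4, 0, 0, 0]
col 1: [32, 64, 16, 0] -> [32, 64, 16, 0]
col 2: [8, 16, 0, 16] -> [8, 32, 0, 0]
col 3: [4, 0, 2, 8] -> [4, 2, 8, 0]

Answer:  4 32  8  4
 0 64 32  2
 0 16  0  8
 0  0  0  0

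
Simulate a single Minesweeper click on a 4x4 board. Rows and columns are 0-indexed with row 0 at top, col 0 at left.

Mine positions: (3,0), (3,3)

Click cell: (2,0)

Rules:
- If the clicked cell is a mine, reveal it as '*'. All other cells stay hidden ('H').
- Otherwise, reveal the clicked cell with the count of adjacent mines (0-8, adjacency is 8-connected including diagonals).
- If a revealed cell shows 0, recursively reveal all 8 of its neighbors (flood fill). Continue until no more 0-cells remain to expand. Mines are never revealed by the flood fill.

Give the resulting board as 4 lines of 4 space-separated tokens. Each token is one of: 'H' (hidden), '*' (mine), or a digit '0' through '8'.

H H H H
H H H H
1 H H H
H H H H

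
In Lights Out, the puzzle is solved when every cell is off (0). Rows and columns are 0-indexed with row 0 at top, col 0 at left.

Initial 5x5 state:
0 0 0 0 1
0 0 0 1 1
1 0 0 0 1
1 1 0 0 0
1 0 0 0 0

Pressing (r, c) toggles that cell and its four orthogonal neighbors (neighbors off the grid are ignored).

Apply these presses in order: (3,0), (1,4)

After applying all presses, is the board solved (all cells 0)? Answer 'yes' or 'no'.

After press 1 at (3,0):
0 0 0 0 1
0 0 0 1 1
0 0 0 0 1
0 0 0 0 0
0 0 0 0 0

After press 2 at (1,4):
0 0 0 0 0
0 0 0 0 0
0 0 0 0 0
0 0 0 0 0
0 0 0 0 0

Lights still on: 0

Answer: yes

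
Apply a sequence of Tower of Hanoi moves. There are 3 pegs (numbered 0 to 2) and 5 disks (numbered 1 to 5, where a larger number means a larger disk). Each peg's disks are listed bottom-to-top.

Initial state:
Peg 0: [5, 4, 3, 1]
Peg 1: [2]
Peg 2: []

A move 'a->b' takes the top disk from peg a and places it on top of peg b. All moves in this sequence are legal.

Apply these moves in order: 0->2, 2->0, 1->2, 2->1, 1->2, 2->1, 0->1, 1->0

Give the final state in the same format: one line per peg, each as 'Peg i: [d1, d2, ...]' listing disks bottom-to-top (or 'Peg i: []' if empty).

After move 1 (0->2):
Peg 0: [5, 4, 3]
Peg 1: [2]
Peg 2: [1]

After move 2 (2->0):
Peg 0: [5, 4, 3, 1]
Peg 1: [2]
Peg 2: []

After move 3 (1->2):
Peg 0: [5, 4, 3, 1]
Peg 1: []
Peg 2: [2]

After move 4 (2->1):
Peg 0: [5, 4, 3, 1]
Peg 1: [2]
Peg 2: []

After move 5 (1->2):
Peg 0: [5, 4, 3, 1]
Peg 1: []
Peg 2: [2]

After move 6 (2->1):
Peg 0: [5, 4, 3, 1]
Peg 1: [2]
Peg 2: []

After move 7 (0->1):
Peg 0: [5, 4, 3]
Peg 1: [2, 1]
Peg 2: []

After move 8 (1->0):
Peg 0: [5, 4, 3, 1]
Peg 1: [2]
Peg 2: []

Answer: Peg 0: [5, 4, 3, 1]
Peg 1: [2]
Peg 2: []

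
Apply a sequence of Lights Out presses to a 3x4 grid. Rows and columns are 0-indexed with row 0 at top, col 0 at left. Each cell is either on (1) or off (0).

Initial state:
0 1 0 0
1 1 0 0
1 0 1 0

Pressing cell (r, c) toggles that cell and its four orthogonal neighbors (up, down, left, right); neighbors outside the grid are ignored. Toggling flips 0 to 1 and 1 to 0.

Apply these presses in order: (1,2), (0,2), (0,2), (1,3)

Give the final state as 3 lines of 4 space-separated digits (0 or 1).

After press 1 at (1,2):
0 1 1 0
1 0 1 1
1 0 0 0

After press 2 at (0,2):
0 0 0 1
1 0 0 1
1 0 0 0

After press 3 at (0,2):
0 1 1 0
1 0 1 1
1 0 0 0

After press 4 at (1,3):
0 1 1 1
1 0 0 0
1 0 0 1

Answer: 0 1 1 1
1 0 0 0
1 0 0 1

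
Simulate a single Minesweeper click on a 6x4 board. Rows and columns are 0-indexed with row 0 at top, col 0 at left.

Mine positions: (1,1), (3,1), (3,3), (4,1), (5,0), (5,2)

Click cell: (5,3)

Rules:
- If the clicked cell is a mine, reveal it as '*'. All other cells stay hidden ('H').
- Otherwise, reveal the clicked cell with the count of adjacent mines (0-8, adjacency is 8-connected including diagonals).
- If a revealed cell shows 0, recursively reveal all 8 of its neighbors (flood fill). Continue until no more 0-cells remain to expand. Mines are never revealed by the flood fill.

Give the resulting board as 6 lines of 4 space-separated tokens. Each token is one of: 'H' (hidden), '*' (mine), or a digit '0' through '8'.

H H H H
H H H H
H H H H
H H H H
H H H H
H H H 1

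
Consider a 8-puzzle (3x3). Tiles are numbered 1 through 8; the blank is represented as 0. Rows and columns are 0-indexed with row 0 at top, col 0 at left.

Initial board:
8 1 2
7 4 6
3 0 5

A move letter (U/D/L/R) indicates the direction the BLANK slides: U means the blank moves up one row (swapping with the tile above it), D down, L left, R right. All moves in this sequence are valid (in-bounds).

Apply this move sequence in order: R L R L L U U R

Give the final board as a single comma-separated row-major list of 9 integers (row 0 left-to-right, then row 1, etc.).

After move 1 (R):
8 1 2
7 4 6
3 5 0

After move 2 (L):
8 1 2
7 4 6
3 0 5

After move 3 (R):
8 1 2
7 4 6
3 5 0

After move 4 (L):
8 1 2
7 4 6
3 0 5

After move 5 (L):
8 1 2
7 4 6
0 3 5

After move 6 (U):
8 1 2
0 4 6
7 3 5

After move 7 (U):
0 1 2
8 4 6
7 3 5

After move 8 (R):
1 0 2
8 4 6
7 3 5

Answer: 1, 0, 2, 8, 4, 6, 7, 3, 5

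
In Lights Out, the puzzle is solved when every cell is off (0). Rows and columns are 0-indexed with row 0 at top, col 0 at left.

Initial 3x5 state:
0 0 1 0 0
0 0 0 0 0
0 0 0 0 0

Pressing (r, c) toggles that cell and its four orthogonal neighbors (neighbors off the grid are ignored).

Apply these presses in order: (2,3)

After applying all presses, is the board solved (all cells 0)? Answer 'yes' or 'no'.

Answer: no

Derivation:
After press 1 at (2,3):
0 0 1 0 0
0 0 0 1 0
0 0 1 1 1

Lights still on: 5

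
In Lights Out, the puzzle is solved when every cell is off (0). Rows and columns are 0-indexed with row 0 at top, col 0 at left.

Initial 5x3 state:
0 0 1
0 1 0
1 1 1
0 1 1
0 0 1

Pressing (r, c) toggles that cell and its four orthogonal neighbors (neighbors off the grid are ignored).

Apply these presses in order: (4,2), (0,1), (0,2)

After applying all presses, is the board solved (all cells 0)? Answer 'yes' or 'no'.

Answer: no

Derivation:
After press 1 at (4,2):
0 0 1
0 1 0
1 1 1
0 1 0
0 1 0

After press 2 at (0,1):
1 1 0
0 0 0
1 1 1
0 1 0
0 1 0

After press 3 at (0,2):
1 0 1
0 0 1
1 1 1
0 1 0
0 1 0

Lights still on: 8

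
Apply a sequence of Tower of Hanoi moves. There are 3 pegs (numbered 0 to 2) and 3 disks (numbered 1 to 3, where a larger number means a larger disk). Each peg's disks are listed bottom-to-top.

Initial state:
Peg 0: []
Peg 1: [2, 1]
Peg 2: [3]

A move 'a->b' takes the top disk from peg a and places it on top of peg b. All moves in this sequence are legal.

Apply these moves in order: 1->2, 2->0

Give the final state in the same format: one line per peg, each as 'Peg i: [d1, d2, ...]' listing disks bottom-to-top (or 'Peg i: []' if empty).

After move 1 (1->2):
Peg 0: []
Peg 1: [2]
Peg 2: [3, 1]

After move 2 (2->0):
Peg 0: [1]
Peg 1: [2]
Peg 2: [3]

Answer: Peg 0: [1]
Peg 1: [2]
Peg 2: [3]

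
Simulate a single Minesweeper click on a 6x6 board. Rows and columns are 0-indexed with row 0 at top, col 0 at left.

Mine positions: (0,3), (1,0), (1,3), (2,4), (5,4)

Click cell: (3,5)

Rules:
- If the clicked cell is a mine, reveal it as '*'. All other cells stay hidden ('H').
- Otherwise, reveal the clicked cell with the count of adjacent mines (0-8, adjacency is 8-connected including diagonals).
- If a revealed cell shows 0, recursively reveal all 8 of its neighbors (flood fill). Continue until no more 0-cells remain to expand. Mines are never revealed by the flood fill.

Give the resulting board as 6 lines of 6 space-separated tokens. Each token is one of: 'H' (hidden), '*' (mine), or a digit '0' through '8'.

H H H H H H
H H H H H H
H H H H H H
H H H H H 1
H H H H H H
H H H H H H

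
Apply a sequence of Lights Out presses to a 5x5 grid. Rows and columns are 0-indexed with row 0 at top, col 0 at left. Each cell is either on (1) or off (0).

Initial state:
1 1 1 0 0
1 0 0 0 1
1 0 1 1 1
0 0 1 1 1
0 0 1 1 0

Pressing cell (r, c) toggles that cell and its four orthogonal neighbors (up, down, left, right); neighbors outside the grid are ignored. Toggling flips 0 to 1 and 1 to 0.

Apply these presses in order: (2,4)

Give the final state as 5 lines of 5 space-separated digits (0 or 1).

After press 1 at (2,4):
1 1 1 0 0
1 0 0 0 0
1 0 1 0 0
0 0 1 1 0
0 0 1 1 0

Answer: 1 1 1 0 0
1 0 0 0 0
1 0 1 0 0
0 0 1 1 0
0 0 1 1 0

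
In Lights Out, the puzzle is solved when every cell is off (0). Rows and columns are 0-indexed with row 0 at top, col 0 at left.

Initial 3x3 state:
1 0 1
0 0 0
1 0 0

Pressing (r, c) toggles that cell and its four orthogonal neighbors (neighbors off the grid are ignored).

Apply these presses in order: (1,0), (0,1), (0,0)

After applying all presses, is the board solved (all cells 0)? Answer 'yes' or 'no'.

After press 1 at (1,0):
0 0 1
1 1 0
0 0 0

After press 2 at (0,1):
1 1 0
1 0 0
0 0 0

After press 3 at (0,0):
0 0 0
0 0 0
0 0 0

Lights still on: 0

Answer: yes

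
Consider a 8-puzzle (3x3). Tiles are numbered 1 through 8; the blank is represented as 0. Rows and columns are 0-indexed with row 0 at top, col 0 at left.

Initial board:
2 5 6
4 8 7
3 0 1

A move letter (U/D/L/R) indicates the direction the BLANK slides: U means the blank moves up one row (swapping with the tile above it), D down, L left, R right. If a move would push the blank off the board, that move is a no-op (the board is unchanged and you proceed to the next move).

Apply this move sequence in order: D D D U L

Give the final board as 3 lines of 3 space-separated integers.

After move 1 (D):
2 5 6
4 8 7
3 0 1

After move 2 (D):
2 5 6
4 8 7
3 0 1

After move 3 (D):
2 5 6
4 8 7
3 0 1

After move 4 (U):
2 5 6
4 0 7
3 8 1

After move 5 (L):
2 5 6
0 4 7
3 8 1

Answer: 2 5 6
0 4 7
3 8 1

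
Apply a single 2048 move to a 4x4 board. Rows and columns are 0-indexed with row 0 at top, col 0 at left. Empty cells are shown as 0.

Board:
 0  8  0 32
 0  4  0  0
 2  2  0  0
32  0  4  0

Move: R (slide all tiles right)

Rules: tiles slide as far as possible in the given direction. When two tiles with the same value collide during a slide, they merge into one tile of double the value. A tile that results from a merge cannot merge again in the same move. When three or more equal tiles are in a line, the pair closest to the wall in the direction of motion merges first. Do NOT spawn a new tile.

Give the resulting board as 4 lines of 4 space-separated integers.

Answer:  0  0  8 32
 0  0  0  4
 0  0  0  4
 0  0 32  4

Derivation:
Slide right:
row 0: [0, 8, 0, 32] -> [0, 0, 8, 32]
row 1: [0, 4, 0, 0] -> [0, 0, 0, 4]
row 2: [2, 2, 0, 0] -> [0, 0, 0, 4]
row 3: [32, 0, 4, 0] -> [0, 0, 32, 4]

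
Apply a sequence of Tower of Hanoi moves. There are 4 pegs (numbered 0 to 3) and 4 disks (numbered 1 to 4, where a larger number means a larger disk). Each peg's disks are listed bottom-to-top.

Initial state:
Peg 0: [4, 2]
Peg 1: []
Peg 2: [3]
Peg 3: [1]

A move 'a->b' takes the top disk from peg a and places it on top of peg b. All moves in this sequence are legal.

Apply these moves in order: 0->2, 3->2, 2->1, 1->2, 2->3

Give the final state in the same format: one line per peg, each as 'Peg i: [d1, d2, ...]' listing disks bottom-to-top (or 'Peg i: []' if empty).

Answer: Peg 0: [4]
Peg 1: []
Peg 2: [3, 2]
Peg 3: [1]

Derivation:
After move 1 (0->2):
Peg 0: [4]
Peg 1: []
Peg 2: [3, 2]
Peg 3: [1]

After move 2 (3->2):
Peg 0: [4]
Peg 1: []
Peg 2: [3, 2, 1]
Peg 3: []

After move 3 (2->1):
Peg 0: [4]
Peg 1: [1]
Peg 2: [3, 2]
Peg 3: []

After move 4 (1->2):
Peg 0: [4]
Peg 1: []
Peg 2: [3, 2, 1]
Peg 3: []

After move 5 (2->3):
Peg 0: [4]
Peg 1: []
Peg 2: [3, 2]
Peg 3: [1]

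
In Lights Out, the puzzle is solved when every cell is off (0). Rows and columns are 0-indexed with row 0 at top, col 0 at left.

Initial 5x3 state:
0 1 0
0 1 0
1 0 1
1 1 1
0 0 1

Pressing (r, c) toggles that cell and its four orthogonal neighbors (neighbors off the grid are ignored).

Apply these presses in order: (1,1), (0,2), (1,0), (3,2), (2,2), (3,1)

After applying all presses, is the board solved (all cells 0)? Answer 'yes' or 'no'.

After press 1 at (1,1):
0 0 0
1 0 1
1 1 1
1 1 1
0 0 1

After press 2 at (0,2):
0 1 1
1 0 0
1 1 1
1 1 1
0 0 1

After press 3 at (1,0):
1 1 1
0 1 0
0 1 1
1 1 1
0 0 1

After press 4 at (3,2):
1 1 1
0 1 0
0 1 0
1 0 0
0 0 0

After press 5 at (2,2):
1 1 1
0 1 1
0 0 1
1 0 1
0 0 0

After press 6 at (3,1):
1 1 1
0 1 1
0 1 1
0 1 0
0 1 0

Lights still on: 9

Answer: no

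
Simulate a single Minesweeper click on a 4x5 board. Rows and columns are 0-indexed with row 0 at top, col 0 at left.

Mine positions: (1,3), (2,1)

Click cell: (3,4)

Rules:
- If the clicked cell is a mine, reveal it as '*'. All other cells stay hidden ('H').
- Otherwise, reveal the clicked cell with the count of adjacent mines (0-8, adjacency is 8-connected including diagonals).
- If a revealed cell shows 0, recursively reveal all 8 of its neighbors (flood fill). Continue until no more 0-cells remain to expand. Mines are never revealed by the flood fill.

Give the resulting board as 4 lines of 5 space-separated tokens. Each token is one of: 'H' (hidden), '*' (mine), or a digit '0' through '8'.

H H H H H
H H H H H
H H 2 1 1
H H 1 0 0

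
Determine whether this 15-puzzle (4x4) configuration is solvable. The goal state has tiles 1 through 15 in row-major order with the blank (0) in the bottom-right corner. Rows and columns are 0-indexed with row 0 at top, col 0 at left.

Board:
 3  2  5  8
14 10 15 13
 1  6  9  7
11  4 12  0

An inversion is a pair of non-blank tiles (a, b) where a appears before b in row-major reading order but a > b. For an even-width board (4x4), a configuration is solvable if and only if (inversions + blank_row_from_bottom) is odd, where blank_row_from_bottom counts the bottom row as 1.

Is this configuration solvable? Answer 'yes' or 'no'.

Inversions: 43
Blank is in row 3 (0-indexed from top), which is row 1 counting from the bottom (bottom = 1).
43 + 1 = 44, which is even, so the puzzle is not solvable.

Answer: no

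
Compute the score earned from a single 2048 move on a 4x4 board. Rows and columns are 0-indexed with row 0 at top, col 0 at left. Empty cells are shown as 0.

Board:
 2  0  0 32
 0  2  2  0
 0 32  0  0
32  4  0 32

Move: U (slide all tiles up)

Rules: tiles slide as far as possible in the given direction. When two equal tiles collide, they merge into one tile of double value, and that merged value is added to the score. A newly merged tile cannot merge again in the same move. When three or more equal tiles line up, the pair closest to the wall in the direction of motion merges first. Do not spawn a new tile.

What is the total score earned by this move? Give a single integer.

Answer: 64

Derivation:
Slide up:
col 0: [2, 0, 0, 32] -> [2, 32, 0, 0]  score +0 (running 0)
col 1: [0, 2, 32, 4] -> [2, 32, 4, 0]  score +0 (running 0)
col 2: [0, 2, 0, 0] -> [2, 0, 0, 0]  score +0 (running 0)
col 3: [32, 0, 0, 32] -> [64, 0, 0, 0]  score +64 (running 64)
Board after move:
 2  2  2 64
32 32  0  0
 0  4  0  0
 0  0  0  0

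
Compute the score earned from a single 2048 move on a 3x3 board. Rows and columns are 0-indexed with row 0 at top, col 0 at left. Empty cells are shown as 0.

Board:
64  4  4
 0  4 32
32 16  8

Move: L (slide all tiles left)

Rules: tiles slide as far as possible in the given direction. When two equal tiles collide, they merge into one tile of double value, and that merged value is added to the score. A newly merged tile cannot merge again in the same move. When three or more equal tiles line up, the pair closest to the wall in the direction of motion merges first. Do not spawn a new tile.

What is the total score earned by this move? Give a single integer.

Slide left:
row 0: [64, 4, 4] -> [64, 8, 0]  score +8 (running 8)
row 1: [0, 4, 32] -> [4, 32, 0]  score +0 (running 8)
row 2: [32, 16, 8] -> [32, 16, 8]  score +0 (running 8)
Board after move:
64  8  0
 4 32  0
32 16  8

Answer: 8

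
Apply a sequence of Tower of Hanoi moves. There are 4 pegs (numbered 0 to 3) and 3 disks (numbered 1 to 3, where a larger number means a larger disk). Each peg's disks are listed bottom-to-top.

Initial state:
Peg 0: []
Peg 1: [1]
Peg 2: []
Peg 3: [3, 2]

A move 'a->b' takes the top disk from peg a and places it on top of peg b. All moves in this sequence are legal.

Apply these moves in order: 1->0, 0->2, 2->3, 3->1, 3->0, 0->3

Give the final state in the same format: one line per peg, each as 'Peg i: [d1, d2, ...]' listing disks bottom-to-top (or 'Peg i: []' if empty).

After move 1 (1->0):
Peg 0: [1]
Peg 1: []
Peg 2: []
Peg 3: [3, 2]

After move 2 (0->2):
Peg 0: []
Peg 1: []
Peg 2: [1]
Peg 3: [3, 2]

After move 3 (2->3):
Peg 0: []
Peg 1: []
Peg 2: []
Peg 3: [3, 2, 1]

After move 4 (3->1):
Peg 0: []
Peg 1: [1]
Peg 2: []
Peg 3: [3, 2]

After move 5 (3->0):
Peg 0: [2]
Peg 1: [1]
Peg 2: []
Peg 3: [3]

After move 6 (0->3):
Peg 0: []
Peg 1: [1]
Peg 2: []
Peg 3: [3, 2]

Answer: Peg 0: []
Peg 1: [1]
Peg 2: []
Peg 3: [3, 2]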